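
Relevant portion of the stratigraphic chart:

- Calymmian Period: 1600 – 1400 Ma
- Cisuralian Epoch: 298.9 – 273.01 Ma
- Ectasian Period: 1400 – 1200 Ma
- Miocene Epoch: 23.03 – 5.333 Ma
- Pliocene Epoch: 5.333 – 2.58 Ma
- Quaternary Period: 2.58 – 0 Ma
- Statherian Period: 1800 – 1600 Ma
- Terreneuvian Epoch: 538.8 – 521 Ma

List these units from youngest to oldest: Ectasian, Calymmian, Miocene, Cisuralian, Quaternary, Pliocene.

Read off each span (Ma): Ectasian 1400–1200; Calymmian 1600–1400; Miocene 23.03–5.333; Cisuralian 298.9–273.01; Quaternary 2.58–0; Pliocene 5.333–2.58.
Larger Ma is older, so oldest→youngest is Calymmian, Ectasian, Cisuralian, Miocene, Pliocene, Quaternary; reverse it for youngest→oldest.

Quaternary, Pliocene, Miocene, Cisuralian, Ectasian, Calymmian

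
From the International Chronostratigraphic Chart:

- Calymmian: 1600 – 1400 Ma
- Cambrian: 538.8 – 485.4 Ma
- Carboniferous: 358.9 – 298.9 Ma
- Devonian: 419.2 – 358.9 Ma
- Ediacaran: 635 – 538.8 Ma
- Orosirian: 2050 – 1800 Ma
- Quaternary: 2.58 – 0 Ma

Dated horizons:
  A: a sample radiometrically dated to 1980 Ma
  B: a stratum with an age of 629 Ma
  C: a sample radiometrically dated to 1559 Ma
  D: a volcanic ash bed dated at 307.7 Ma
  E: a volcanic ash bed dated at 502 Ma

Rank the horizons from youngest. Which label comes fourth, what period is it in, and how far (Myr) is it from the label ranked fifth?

C, in the Calymmian; 421 million years to A

Sorted youngest-first by Ma: D (307.7), E (502), B (629), C (1559), A (1980).
The fourth youngest is C at 1559 Ma, which lies in 1600–1400 Ma: the Calymmian.
The fifth youngest is A at 1980 Ma; separation = |1559 − 1980| = 421 Myr.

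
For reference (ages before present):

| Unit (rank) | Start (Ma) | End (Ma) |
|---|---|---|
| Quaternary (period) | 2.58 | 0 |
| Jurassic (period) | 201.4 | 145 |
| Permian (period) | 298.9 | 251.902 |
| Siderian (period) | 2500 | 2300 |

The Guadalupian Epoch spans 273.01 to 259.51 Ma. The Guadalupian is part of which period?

Permian

The Guadalupian (273.01–259.51 Ma) lies entirely within 298.9–251.902 Ma, the Permian Period.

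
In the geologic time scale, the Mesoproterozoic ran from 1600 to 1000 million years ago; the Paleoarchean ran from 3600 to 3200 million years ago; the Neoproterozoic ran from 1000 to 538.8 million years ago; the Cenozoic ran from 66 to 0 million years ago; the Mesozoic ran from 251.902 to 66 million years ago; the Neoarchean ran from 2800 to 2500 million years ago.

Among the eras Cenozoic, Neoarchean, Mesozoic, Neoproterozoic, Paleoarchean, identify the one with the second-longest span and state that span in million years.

Start − end for each: Cenozoic 66 − 0 = 66; Neoarchean 2800 − 2500 = 300; Mesozoic 251.902 − 66 = 185.902; Neoproterozoic 1000 − 538.8 = 461.2; Paleoarchean 3600 − 3200 = 400.
Ranking these from longest: Neoproterozoic > Paleoarchean > Neoarchean > Mesozoic > Cenozoic.
Position 2 in that ranking is Paleoarchean, which lasted 400 Myr.

Paleoarchean, 400 million years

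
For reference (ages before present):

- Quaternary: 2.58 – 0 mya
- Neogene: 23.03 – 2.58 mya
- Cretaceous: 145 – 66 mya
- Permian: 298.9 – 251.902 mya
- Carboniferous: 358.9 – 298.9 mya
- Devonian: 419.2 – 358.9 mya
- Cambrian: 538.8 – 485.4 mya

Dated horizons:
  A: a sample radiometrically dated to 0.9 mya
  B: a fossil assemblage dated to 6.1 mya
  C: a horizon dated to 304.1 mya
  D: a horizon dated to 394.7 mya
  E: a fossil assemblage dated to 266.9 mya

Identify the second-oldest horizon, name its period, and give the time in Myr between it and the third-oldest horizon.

C, in the Carboniferous; 37.2 million years to E

Sorted oldest-first by Ma: D (394.7), C (304.1), E (266.9), B (6.1), A (0.9).
The second oldest is C at 304.1 Ma, which lies in 358.9–298.9 Ma: the Carboniferous.
The third oldest is E at 266.9 Ma; separation = |304.1 − 266.9| = 37.2 Myr.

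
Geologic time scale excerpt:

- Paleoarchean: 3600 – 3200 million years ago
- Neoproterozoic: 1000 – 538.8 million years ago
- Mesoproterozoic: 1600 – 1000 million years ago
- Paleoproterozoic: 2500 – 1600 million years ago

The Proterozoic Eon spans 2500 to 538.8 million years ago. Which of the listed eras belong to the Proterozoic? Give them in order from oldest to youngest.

Paleoproterozoic, Mesoproterozoic, Neoproterozoic

Eras with both bounds inside 2500–538.8 Ma: Paleoproterozoic (2500–1600), Mesoproterozoic (1600–1000), Neoproterozoic (1000–538.8).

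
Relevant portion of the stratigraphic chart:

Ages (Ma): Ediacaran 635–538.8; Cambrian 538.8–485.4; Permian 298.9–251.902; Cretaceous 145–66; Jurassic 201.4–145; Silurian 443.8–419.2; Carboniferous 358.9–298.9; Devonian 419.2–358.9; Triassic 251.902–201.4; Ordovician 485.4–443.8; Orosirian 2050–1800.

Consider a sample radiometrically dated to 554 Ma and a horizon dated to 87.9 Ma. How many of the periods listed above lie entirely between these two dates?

The older date is 554 Ma and the younger is 87.9 Ma.
Periods with start < 554 and end > 87.9 Ma: Cambrian (538.8–485.4), Ordovician (485.4–443.8), Silurian (443.8–419.2), Devonian (419.2–358.9), Carboniferous (358.9–298.9), Permian (298.9–251.902), Triassic (251.902–201.4), Jurassic (201.4–145).
That is 8 complete periods.

8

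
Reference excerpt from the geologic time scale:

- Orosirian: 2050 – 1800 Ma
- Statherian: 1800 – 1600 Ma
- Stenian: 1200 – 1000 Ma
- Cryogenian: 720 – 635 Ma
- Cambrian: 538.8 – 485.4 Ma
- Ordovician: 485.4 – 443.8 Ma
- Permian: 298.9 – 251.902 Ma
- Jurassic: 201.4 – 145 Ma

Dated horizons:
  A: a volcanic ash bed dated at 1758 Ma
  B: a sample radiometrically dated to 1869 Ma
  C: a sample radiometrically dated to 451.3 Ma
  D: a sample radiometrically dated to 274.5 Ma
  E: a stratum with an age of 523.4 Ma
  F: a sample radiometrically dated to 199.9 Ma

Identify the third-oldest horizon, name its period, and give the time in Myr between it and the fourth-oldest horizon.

Sorted oldest-first by Ma: B (1869), A (1758), E (523.4), C (451.3), D (274.5), F (199.9).
The third oldest is E at 523.4 Ma, which lies in 538.8–485.4 Ma: the Cambrian.
The fourth oldest is C at 451.3 Ma; separation = |523.4 − 451.3| = 72.1 Myr.

E, in the Cambrian; 72.1 million years to C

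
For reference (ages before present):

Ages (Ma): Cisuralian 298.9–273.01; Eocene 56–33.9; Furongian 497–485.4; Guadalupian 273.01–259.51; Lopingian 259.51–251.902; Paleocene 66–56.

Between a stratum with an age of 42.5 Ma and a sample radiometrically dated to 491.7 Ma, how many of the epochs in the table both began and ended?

4

The older date is 491.7 Ma and the younger is 42.5 Ma.
Epochs with start < 491.7 and end > 42.5 Ma: Cisuralian (298.9–273.01), Guadalupian (273.01–259.51), Lopingian (259.51–251.902), Paleocene (66–56).
That is 4 complete epochs.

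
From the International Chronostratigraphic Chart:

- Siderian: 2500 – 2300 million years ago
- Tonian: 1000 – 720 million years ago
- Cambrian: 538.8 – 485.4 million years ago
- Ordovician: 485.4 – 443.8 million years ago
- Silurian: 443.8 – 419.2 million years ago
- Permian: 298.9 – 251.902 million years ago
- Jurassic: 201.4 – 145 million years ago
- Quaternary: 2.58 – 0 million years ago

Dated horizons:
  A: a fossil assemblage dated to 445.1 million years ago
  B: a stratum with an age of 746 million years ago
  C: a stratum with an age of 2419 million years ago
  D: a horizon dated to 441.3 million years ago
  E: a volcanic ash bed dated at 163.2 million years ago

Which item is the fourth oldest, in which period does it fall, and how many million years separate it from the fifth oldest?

Sorted oldest-first by Ma: C (2419), B (746), A (445.1), D (441.3), E (163.2).
The fourth oldest is D at 441.3 Ma, which lies in 443.8–419.2 Ma: the Silurian.
The fifth oldest is E at 163.2 Ma; separation = |441.3 − 163.2| = 278.1 Myr.

D, in the Silurian; 278.1 million years to E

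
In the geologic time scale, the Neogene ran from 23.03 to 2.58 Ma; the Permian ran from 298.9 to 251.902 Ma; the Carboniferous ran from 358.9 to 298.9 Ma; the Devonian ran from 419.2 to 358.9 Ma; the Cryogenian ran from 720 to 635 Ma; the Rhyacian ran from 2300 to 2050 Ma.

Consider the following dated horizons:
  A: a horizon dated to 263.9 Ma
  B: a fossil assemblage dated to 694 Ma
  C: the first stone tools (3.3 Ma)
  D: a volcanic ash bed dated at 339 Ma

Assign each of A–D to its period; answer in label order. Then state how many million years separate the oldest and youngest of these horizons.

A — Permian; B — Cryogenian; C — Neogene; D — Carboniferous; span 690.7 million years

Match each age against the start–end ranges in the excerpt: A = 263.9 Ma → Permian (298.9–251.902); B = 694 Ma → Cryogenian (720–635); C = 3.3 Ma → Neogene (23.03–2.58); D = 339 Ma → Carboniferous (358.9–298.9).
The largest age is 694 Ma and the smallest is 3.3 Ma; their difference is 690.7 Myr.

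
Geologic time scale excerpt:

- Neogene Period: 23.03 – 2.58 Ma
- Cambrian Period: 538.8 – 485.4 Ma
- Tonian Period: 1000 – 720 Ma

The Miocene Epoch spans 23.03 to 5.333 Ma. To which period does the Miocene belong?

Neogene

The Miocene (23.03–5.333 Ma) lies entirely within 23.03–2.58 Ma, the Neogene Period.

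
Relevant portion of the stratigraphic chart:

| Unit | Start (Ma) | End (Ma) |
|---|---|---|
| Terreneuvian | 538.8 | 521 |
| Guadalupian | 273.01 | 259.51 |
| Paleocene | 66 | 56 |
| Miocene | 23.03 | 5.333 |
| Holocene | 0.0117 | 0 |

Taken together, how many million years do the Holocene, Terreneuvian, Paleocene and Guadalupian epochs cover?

Duration is start − end for each: (0.0117 − 0) + (538.8 − 521) + (66 − 56) + (273.01 − 259.51).
That is 0.0117 + 17.8 + 10 + 13.5, which totals 41.3117 million years.

41.3117 million years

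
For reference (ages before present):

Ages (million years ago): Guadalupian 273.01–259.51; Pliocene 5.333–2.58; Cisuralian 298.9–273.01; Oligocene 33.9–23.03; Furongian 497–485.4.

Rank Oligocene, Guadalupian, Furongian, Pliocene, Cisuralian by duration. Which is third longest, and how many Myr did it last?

Furongian, 11.6 million years

Start − end for each: Oligocene 33.9 − 23.03 = 10.87; Guadalupian 273.01 − 259.51 = 13.5; Furongian 497 − 485.4 = 11.6; Pliocene 5.333 − 2.58 = 2.753; Cisuralian 298.9 − 273.01 = 25.89.
Ranking these from longest: Cisuralian > Guadalupian > Furongian > Oligocene > Pliocene.
Position 3 in that ranking is Furongian, which lasted 11.6 Myr.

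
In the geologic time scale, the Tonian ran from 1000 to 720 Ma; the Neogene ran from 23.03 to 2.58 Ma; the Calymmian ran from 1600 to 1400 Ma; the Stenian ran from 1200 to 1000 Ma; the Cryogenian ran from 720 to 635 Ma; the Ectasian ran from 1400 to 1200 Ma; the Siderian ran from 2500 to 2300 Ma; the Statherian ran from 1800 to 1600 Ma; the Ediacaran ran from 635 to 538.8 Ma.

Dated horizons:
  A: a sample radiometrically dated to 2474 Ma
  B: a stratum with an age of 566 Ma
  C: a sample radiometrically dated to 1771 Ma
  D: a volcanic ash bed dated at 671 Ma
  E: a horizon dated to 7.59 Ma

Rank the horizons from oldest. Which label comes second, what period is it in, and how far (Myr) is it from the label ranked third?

C, in the Statherian; 1100 million years to D

Sorted oldest-first by Ma: A (2474), C (1771), D (671), B (566), E (7.59).
The second oldest is C at 1771 Ma, which lies in 1800–1600 Ma: the Statherian.
The third oldest is D at 671 Ma; separation = |1771 − 671| = 1100 Myr.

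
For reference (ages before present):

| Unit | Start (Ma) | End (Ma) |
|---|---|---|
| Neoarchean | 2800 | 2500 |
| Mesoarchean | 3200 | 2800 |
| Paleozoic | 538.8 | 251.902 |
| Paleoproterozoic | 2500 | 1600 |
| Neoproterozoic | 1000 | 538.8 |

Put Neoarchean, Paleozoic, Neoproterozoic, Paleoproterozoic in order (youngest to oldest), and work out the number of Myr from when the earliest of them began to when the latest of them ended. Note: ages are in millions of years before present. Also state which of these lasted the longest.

Paleozoic → Neoproterozoic → Paleoproterozoic → Neoarchean; total span 2548.098 Myr; longest is Paleoproterozoic

From the excerpt: Neoarchean 2800–2500; Paleozoic 538.8–251.902; Neoproterozoic 1000–538.8; Paleoproterozoic 2500–1600 (Ma).
Larger Ma is earlier, so the oldest is Neoarchean and the youngest is Paleozoic; youngest to oldest: Paleozoic, Neoproterozoic, Paleoproterozoic, Neoarchean.
Oldest start 2800 minus youngest end 251.902 gives 2548.098 Myr overall.
Individual lengths (start − end): Paleozoic 286.898; Neoproterozoic 461.2; Neoarchean 300; Paleoproterozoic 900. The largest is Paleoproterozoic at 900 Myr.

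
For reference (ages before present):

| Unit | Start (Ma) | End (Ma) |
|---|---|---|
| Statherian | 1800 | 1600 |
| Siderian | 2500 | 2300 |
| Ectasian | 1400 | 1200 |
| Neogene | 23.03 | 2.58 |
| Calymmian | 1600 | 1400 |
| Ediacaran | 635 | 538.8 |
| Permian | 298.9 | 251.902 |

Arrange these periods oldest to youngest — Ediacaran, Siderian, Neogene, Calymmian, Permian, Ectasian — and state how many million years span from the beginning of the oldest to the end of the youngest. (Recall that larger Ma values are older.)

From the excerpt: Ediacaran 635–538.8; Siderian 2500–2300; Neogene 23.03–2.58; Calymmian 1600–1400; Permian 298.9–251.902; Ectasian 1400–1200 (Ma).
Larger Ma is earlier, so the oldest is Siderian and the youngest is Neogene; oldest to youngest: Siderian, Calymmian, Ectasian, Ediacaran, Permian, Neogene.
Oldest start 2500 minus youngest end 2.58 gives 2497.42 Myr overall.

Siderian → Calymmian → Ectasian → Ediacaran → Permian → Neogene; total span 2497.42 Myr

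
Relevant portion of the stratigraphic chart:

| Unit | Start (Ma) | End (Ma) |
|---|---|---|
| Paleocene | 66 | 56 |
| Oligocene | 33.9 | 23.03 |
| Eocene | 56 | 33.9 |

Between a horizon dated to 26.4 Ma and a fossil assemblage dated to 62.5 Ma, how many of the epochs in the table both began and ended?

The older date is 62.5 Ma and the younger is 26.4 Ma.
Epochs with start < 62.5 and end > 26.4 Ma: Eocene (56–33.9).
That is 1 complete epoch.

1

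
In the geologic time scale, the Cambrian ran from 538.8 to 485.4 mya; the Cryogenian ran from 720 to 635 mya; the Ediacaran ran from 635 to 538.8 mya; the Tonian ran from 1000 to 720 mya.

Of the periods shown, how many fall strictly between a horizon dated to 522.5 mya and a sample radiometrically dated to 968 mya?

The older date is 968 Ma and the younger is 522.5 Ma.
Periods with start < 968 and end > 522.5 Ma: Cryogenian (720–635), Ediacaran (635–538.8).
That is 2 complete periods.

2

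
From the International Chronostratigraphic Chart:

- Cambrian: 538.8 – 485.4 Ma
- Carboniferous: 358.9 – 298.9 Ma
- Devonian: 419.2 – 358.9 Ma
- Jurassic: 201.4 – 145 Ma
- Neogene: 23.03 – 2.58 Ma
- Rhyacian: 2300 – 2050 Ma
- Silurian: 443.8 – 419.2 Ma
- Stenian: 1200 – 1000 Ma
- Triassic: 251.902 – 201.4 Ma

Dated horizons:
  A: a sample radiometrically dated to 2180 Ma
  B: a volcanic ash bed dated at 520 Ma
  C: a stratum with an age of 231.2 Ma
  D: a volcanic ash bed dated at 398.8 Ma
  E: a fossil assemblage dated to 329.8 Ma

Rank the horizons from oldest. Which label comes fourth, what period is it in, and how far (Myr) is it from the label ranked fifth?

Larger Ma means older, so oldest first: A 2180 > B 520 > D 398.8 > E 329.8 > C 231.2.
Counting 4 along gives E (329.8 Ma); the excerpt puts that inside the Carboniferous, 358.9–298.9 Ma.
Next in line is C (231.2 Ma), and 329.8 − 231.2 = 98.6 Myr.

E, in the Carboniferous; 98.6 million years to C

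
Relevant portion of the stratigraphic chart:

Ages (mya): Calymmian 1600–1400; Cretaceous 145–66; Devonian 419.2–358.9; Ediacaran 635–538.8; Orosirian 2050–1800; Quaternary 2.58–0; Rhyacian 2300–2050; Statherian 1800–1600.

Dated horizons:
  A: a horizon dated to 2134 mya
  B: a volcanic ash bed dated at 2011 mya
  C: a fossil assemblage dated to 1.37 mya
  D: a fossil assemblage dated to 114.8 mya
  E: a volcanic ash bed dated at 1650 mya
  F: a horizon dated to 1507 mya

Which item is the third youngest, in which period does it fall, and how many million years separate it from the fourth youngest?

Smaller Ma means younger, so youngest first: C 1.37 < D 114.8 < F 1507 < E 1650 < B 2011 < A 2134.
Counting 3 along gives F (1507 Ma); the excerpt puts that inside the Calymmian, 1600–1400 Ma.
Next in line is E (1650 Ma), and 1650 − 1507 = 143 Myr.

F, in the Calymmian; 143 million years to E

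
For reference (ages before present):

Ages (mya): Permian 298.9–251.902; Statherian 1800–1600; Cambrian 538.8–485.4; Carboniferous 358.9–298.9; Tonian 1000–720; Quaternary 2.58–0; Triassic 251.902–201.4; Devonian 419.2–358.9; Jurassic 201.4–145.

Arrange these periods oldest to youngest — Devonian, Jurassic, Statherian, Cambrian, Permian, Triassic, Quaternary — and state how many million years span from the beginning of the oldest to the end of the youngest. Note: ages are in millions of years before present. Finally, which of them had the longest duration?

Start ages (Ma): Statherian 1800, Cambrian 538.8, Devonian 419.2, Permian 298.9, Triassic 251.902, Jurassic 201.4, Quaternary 2.58.
Ordered oldest to youngest: Statherian, Cambrian, Devonian, Permian, Triassic, Jurassic, Quaternary.
Span = 1800 − 0 = 1800 Myr.
Durations: Jurassic 56.4, Permian 46.998, Quaternary 2.58, Cambrian 53.4, Triassic 50.502, Statherian 200, Devonian 60.3 → longest is Statherian (200 Myr).

Statherian, Cambrian, Devonian, Permian, Triassic, Jurassic, Quaternary; total span 1800 Myr; longest is Statherian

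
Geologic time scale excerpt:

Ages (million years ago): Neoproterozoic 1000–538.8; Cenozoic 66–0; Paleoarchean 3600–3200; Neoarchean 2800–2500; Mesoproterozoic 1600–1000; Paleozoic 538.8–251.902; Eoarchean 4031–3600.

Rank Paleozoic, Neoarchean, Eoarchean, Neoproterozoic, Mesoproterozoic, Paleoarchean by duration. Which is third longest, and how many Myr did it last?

Durations: Paleozoic 286.898; Neoarchean 300; Eoarchean 431; Neoproterozoic 461.2; Mesoproterozoic 600; Paleoarchean 400 Myr.
Sorted longest-first: Mesoproterozoic (600), Neoproterozoic (461.2), Eoarchean (431), Paleoarchean (400), Neoarchean (300), Paleozoic (286.898).
The third longest is Eoarchean at 431 Myr.

Eoarchean, 431 million years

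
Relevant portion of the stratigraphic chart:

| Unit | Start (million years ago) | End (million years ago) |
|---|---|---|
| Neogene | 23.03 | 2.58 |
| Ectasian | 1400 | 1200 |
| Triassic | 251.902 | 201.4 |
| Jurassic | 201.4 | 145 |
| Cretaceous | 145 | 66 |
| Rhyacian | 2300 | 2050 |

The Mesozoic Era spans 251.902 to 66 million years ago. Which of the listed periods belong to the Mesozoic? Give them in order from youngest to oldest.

Periods with both bounds inside 251.902–66 Ma: Cretaceous (145–66), Jurassic (201.4–145), Triassic (251.902–201.4).

Cretaceous, Jurassic, Triassic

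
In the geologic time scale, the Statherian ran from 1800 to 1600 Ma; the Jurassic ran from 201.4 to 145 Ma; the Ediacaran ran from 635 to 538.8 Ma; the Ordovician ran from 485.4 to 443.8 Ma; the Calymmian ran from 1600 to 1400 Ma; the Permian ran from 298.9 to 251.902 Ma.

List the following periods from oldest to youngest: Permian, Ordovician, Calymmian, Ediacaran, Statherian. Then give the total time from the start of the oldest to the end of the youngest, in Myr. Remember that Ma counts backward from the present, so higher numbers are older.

Statherian, Calymmian, Ediacaran, Ordovician, Permian; total span 1548.098 Myr

From the excerpt: Permian 298.9–251.902; Ordovician 485.4–443.8; Calymmian 1600–1400; Ediacaran 635–538.8; Statherian 1800–1600 (Ma).
Larger Ma is earlier, so the oldest is Statherian and the youngest is Permian; oldest to youngest: Statherian, Calymmian, Ediacaran, Ordovician, Permian.
Oldest start 1800 minus youngest end 251.902 gives 1548.098 Myr overall.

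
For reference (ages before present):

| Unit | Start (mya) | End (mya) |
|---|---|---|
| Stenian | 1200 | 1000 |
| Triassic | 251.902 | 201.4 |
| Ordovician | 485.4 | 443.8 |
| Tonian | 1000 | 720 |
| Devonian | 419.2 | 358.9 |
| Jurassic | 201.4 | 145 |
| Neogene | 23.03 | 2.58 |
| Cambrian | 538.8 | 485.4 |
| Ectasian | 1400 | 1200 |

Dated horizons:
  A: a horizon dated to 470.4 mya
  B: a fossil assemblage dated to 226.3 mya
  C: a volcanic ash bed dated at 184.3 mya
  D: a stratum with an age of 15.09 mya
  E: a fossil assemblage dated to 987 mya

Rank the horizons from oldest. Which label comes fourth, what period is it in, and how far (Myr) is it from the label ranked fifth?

Larger Ma means older, so oldest first: E 987 > A 470.4 > B 226.3 > C 184.3 > D 15.09.
Counting 4 along gives C (184.3 Ma); the excerpt puts that inside the Jurassic, 201.4–145 Ma.
Next in line is D (15.09 Ma), and 184.3 − 15.09 = 169.21 Myr.

C, in the Jurassic; 169.21 million years to D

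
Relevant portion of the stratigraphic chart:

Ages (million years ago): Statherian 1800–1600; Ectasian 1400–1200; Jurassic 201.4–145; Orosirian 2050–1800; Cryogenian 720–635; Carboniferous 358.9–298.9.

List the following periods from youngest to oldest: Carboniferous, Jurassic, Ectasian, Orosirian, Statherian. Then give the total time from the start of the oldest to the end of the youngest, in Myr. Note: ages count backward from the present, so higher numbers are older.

Jurassic, Carboniferous, Ectasian, Statherian, Orosirian; total span 1905 Myr

From the excerpt: Carboniferous 358.9–298.9; Jurassic 201.4–145; Ectasian 1400–1200; Orosirian 2050–1800; Statherian 1800–1600 (Ma).
Larger Ma is earlier, so the oldest is Orosirian and the youngest is Jurassic; youngest to oldest: Jurassic, Carboniferous, Ectasian, Statherian, Orosirian.
Oldest start 2050 minus youngest end 145 gives 1905 Myr overall.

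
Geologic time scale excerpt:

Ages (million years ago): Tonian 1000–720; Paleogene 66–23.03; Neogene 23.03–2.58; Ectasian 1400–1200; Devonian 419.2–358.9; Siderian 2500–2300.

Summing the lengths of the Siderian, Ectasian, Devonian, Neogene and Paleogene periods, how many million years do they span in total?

Each duration: Siderian = 200; Ectasian = 200; Devonian = 60.3; Neogene = 20.45; Paleogene = 42.97.
Sum: 200 + 200 + 60.3 + 20.45 + 42.97 = 523.72 Myr.

523.72 million years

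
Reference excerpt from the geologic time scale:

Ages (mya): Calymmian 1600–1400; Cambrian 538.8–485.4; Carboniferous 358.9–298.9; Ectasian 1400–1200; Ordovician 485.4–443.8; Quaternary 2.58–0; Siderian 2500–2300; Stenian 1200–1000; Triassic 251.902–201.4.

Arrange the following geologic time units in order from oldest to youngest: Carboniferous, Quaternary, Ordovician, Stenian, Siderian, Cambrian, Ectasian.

Siderian → Ectasian → Stenian → Cambrian → Ordovician → Carboniferous → Quaternary

Sorting by start age (descending Ma, since larger Ma = older): Siderian began 2500, Ectasian began 1400, Stenian began 1200, Cambrian began 538.8, Ordovician began 485.4, Carboniferous began 358.9, Quaternary began 2.58.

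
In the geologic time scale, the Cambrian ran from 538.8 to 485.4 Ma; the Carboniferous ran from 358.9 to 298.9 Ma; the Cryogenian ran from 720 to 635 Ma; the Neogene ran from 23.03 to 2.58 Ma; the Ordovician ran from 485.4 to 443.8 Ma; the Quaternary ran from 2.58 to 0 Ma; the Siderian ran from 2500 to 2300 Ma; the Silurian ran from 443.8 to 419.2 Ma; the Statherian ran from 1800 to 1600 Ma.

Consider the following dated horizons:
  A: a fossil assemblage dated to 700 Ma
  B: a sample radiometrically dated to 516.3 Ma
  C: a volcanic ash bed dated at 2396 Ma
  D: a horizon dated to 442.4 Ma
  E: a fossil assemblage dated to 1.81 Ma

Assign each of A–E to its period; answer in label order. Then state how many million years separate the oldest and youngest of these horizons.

A — Cryogenian; B — Cambrian; C — Siderian; D — Silurian; E — Quaternary; span 2394.19 million years

A: 700 Ma lies in 720–635 Ma, so Cryogenian.
B: 516.3 Ma lies in 538.8–485.4 Ma, so Cambrian.
C: 2396 Ma lies in 2500–2300 Ma, so Siderian.
D: 442.4 Ma lies in 443.8–419.2 Ma, so Silurian.
E: 1.81 Ma lies in 2.58–0 Ma, so Quaternary.
Oldest = 2396 Ma, youngest = 1.81 Ma → span 2394.19 Myr.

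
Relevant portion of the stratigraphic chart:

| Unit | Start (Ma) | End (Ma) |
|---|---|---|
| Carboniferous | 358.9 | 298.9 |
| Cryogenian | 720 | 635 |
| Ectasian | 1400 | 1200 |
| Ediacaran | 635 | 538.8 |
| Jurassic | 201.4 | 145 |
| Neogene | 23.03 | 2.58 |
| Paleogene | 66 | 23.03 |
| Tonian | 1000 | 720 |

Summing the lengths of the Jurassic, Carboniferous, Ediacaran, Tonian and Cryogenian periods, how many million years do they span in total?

Each duration: Jurassic = 56.4; Carboniferous = 60; Ediacaran = 96.2; Tonian = 280; Cryogenian = 85.
Sum: 56.4 + 60 + 96.2 + 280 + 85 = 577.6 Myr.

577.6 million years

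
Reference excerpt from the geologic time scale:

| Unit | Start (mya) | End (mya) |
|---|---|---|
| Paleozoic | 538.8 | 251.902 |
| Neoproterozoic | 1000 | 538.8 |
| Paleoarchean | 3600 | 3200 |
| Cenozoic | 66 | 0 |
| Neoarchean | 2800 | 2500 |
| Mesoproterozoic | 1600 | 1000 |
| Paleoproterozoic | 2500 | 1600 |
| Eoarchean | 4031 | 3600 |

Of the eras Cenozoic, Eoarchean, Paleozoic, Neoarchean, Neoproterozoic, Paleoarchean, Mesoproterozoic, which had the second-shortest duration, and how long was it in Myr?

Durations: Cenozoic 66; Eoarchean 431; Paleozoic 286.898; Neoarchean 300; Neoproterozoic 461.2; Paleoarchean 400; Mesoproterozoic 600 Myr.
Sorted shortest-first: Cenozoic (66), Paleozoic (286.898), Neoarchean (300), Paleoarchean (400), Eoarchean (431), Neoproterozoic (461.2), Mesoproterozoic (600).
The second shortest is Paleozoic at 286.898 Myr.

Paleozoic, 286.898 million years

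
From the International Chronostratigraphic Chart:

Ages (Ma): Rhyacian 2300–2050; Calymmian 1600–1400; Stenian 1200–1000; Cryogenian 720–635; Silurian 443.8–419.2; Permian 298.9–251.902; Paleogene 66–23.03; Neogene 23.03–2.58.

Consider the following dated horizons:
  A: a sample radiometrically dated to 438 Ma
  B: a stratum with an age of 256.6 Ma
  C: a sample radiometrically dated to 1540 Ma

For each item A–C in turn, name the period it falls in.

Match each age against the start–end ranges in the excerpt: A = 438 Ma → Silurian (443.8–419.2); B = 256.6 Ma → Permian (298.9–251.902); C = 1540 Ma → Calymmian (1600–1400).

A — Silurian; B — Permian; C — Calymmian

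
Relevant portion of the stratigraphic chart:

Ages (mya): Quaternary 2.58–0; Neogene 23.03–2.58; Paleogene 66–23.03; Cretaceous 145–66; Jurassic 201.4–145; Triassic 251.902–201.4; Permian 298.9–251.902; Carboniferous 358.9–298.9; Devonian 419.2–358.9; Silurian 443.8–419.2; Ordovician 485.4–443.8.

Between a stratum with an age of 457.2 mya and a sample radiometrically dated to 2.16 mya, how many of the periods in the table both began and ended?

457.2 Ma sits inside the Ordovician (485.4–443.8) and 2.16 Ma inside the Quaternary (2.58–0); neither of those is wholly between the two dates.
The listed periods lying completely between them are Silurian, Devonian, Carboniferous, Permian, Triassic, Jurassic, Cretaceous, Paleogene, Neogene — 9 in all.

9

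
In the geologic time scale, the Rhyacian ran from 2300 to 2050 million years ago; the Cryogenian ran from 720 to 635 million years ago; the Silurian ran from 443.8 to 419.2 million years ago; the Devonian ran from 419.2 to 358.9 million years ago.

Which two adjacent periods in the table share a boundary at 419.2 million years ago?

Silurian and Devonian

The Silurian ends at 419.2 million years ago and the Devonian begins at 419.2 million years ago, so they share that boundary.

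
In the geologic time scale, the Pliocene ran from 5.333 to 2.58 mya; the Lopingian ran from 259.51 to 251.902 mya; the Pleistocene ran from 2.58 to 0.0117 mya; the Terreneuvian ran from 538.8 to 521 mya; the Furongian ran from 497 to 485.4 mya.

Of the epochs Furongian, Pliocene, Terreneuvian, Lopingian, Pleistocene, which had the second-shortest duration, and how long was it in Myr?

Start − end for each: Furongian 497 − 485.4 = 11.6; Pliocene 5.333 − 2.58 = 2.753; Terreneuvian 538.8 − 521 = 17.8; Lopingian 259.51 − 251.902 = 7.608; Pleistocene 2.58 − 0.0117 = 2.5683.
Ranking these from shortest: Pleistocene < Pliocene < Lopingian < Furongian < Terreneuvian.
Position 2 in that ranking is Pliocene, which lasted 2.753 Myr.

Pliocene, 2.753 million years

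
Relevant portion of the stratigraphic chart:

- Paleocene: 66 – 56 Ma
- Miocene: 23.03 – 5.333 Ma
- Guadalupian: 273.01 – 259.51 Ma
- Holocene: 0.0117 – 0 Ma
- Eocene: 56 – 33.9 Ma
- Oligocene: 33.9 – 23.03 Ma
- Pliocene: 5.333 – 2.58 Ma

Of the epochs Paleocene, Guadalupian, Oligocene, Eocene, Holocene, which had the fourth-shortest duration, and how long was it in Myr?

Durations: Paleocene 10; Guadalupian 13.5; Oligocene 10.87; Eocene 22.1; Holocene 0.0117 Myr.
Sorted shortest-first: Holocene (0.0117), Paleocene (10), Oligocene (10.87), Guadalupian (13.5), Eocene (22.1).
The fourth shortest is Guadalupian at 13.5 Myr.

Guadalupian, 13.5 million years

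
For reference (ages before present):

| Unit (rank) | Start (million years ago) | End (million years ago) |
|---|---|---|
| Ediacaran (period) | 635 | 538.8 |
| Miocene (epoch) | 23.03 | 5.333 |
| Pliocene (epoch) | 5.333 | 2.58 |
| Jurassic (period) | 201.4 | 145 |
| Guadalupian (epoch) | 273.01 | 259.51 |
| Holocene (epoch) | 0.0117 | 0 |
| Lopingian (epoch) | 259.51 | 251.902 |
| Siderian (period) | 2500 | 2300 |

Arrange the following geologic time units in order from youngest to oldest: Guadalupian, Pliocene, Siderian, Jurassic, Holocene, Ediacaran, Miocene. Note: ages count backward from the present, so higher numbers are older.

Holocene, Pliocene, Miocene, Jurassic, Guadalupian, Ediacaran, Siderian

Sorting by start age (ascending Ma, since larger Ma = older): Holocene began 0.0117, Pliocene began 5.333, Miocene began 23.03, Jurassic began 201.4, Guadalupian began 273.01, Ediacaran began 635, Siderian began 2500.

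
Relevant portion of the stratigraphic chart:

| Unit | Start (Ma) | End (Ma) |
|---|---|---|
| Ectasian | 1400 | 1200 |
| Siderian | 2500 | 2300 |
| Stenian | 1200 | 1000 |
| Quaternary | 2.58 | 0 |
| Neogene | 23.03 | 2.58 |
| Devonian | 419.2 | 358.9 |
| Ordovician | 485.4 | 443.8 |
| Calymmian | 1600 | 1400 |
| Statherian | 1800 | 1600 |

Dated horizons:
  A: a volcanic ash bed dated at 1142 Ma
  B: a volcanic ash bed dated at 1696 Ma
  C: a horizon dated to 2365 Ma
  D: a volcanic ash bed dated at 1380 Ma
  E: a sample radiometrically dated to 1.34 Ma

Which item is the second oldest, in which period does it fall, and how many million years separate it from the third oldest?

Sorted oldest-first by Ma: C (2365), B (1696), D (1380), A (1142), E (1.34).
The second oldest is B at 1696 Ma, which lies in 1800–1600 Ma: the Statherian.
The third oldest is D at 1380 Ma; separation = |1696 − 1380| = 316 Myr.

B, in the Statherian; 316 million years to D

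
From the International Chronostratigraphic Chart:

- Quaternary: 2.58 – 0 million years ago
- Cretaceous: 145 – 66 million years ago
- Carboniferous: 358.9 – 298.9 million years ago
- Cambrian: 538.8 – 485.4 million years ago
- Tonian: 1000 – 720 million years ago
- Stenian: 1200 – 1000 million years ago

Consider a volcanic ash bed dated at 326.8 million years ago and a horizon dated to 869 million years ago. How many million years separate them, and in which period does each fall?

542.2 million years apart; the first in the Carboniferous, the second in the Tonian

Elapsed time: 869 − 326.8 = 542.2 Myr.
326.8 Ma lies within 358.9–298.9 Ma: Carboniferous.
869 Ma lies within 1000–720 Ma: Tonian.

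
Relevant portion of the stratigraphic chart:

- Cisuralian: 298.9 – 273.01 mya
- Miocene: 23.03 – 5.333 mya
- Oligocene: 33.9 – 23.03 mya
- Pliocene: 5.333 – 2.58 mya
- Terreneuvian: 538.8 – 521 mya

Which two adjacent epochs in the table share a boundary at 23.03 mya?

Oligocene and Miocene

The Oligocene ends at 23.03 mya and the Miocene begins at 23.03 mya, so they share that boundary.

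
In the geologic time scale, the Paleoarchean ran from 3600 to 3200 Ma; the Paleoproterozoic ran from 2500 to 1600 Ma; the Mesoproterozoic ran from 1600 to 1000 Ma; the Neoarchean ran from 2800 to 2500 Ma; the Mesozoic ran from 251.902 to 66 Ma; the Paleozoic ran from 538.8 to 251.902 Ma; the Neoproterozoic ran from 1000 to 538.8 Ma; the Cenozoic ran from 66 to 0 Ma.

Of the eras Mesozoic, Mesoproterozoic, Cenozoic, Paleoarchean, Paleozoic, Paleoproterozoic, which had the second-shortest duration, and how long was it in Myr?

Durations: Mesozoic 185.902; Mesoproterozoic 600; Cenozoic 66; Paleoarchean 400; Paleozoic 286.898; Paleoproterozoic 900 Myr.
Sorted shortest-first: Cenozoic (66), Mesozoic (185.902), Paleozoic (286.898), Paleoarchean (400), Mesoproterozoic (600), Paleoproterozoic (900).
The second shortest is Mesozoic at 185.902 Myr.

Mesozoic, 185.902 million years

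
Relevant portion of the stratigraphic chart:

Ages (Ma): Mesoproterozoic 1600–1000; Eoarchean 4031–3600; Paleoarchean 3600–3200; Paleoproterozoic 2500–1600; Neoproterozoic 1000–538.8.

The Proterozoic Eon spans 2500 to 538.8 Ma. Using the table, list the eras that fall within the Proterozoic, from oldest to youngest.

Paleoproterozoic, Mesoproterozoic, Neoproterozoic

Eras with both bounds inside 2500–538.8 Ma: Paleoproterozoic (2500–1600), Mesoproterozoic (1600–1000), Neoproterozoic (1000–538.8).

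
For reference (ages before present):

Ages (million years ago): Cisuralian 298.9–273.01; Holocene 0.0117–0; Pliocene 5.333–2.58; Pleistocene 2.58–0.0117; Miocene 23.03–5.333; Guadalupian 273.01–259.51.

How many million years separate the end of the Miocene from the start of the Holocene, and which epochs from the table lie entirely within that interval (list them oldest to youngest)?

5.3213 million years; Pliocene, Pleistocene

End of Miocene = 5.333 Ma; start of Holocene = 0.0117 Ma.
Gap = 5.333 − 0.0117 = 5.3213 Myr.
Epochs wholly inside 5.333–0.0117 Ma: Pliocene (5.333–2.58), Pleistocene (2.58–0.0117).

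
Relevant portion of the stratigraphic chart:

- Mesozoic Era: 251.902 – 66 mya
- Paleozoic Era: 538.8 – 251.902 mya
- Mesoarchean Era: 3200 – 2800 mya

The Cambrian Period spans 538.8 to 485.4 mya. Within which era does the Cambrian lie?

Paleozoic

The Cambrian (538.8–485.4 Ma) lies entirely within 538.8–251.902 Ma, the Paleozoic Era.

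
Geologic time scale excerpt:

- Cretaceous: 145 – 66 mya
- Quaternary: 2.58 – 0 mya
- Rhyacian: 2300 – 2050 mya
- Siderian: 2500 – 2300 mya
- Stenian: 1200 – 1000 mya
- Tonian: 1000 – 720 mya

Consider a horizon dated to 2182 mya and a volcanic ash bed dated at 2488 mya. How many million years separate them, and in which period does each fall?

306 million years apart; the first in the Rhyacian, the second in the Siderian

Elapsed time: 2488 − 2182 = 306 Myr.
2182 Ma lies within 2300–2050 Ma: Rhyacian.
2488 Ma lies within 2500–2300 Ma: Siderian.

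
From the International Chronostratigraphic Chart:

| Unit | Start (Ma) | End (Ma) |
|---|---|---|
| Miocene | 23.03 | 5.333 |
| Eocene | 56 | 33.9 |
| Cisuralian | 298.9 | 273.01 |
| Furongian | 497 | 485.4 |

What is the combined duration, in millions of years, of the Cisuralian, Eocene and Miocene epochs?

65.687 million years

Each duration: Cisuralian = 25.89; Eocene = 22.1; Miocene = 17.697.
Sum: 25.89 + 22.1 + 17.697 = 65.687 Myr.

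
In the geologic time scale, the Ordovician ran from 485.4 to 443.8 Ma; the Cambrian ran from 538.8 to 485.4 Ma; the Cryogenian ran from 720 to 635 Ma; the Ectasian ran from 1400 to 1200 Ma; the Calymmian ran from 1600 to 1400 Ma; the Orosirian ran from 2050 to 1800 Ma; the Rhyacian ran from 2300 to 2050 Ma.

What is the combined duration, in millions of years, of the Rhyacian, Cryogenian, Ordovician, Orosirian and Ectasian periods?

Duration is start − end for each: (2300 − 2050) + (720 − 635) + (485.4 − 443.8) + (2050 − 1800) + (1400 − 1200).
That is 250 + 85 + 41.6 + 250 + 200, which totals 826.6 million years.

826.6 million years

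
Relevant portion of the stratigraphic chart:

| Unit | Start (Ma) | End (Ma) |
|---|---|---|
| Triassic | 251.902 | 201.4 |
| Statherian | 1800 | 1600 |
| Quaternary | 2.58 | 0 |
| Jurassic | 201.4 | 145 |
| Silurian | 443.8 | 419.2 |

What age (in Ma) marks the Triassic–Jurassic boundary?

201.4 Ma

The Triassic ends and the Jurassic begins at 201.4 Ma.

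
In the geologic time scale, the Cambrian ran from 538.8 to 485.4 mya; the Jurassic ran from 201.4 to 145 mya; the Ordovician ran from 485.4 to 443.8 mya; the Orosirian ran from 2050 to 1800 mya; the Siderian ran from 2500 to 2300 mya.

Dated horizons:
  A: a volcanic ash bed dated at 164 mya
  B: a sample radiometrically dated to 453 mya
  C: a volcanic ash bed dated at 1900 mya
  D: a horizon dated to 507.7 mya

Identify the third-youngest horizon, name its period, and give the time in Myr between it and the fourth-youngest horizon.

D, in the Cambrian; 1392.3 million years to C

Sorted youngest-first by Ma: A (164), B (453), D (507.7), C (1900).
The third youngest is D at 507.7 Ma, which lies in 538.8–485.4 Ma: the Cambrian.
The fourth youngest is C at 1900 Ma; separation = |507.7 − 1900| = 1392.3 Myr.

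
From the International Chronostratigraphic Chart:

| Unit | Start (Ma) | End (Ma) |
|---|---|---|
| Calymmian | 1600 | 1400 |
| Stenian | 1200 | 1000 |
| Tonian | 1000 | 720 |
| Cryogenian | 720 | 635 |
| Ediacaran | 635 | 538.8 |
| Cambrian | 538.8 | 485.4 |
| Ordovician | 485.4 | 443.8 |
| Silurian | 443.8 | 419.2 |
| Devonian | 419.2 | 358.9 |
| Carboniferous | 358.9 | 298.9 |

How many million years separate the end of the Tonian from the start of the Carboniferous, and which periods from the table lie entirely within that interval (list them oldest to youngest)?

361.1 million years; Cryogenian, Ediacaran, Cambrian, Ordovician, Silurian, Devonian

End of Tonian = 720 Ma; start of Carboniferous = 358.9 Ma.
Gap = 720 − 358.9 = 361.1 Myr.
Periods wholly inside 720–358.9 Ma: Cryogenian (720–635), Ediacaran (635–538.8), Cambrian (538.8–485.4), Ordovician (485.4–443.8), Silurian (443.8–419.2), Devonian (419.2–358.9).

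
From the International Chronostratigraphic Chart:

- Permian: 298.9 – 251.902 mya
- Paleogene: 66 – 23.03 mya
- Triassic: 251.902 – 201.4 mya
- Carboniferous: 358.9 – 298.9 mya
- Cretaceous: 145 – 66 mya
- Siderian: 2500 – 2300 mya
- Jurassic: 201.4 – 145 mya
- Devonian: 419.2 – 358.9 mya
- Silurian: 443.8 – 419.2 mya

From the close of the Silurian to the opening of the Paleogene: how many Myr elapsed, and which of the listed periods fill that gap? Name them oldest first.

353.2 million years; Devonian, Carboniferous, Permian, Triassic, Jurassic, Cretaceous

End of Silurian = 419.2 Ma; start of Paleogene = 66 Ma.
Gap = 419.2 − 66 = 353.2 Myr.
Periods wholly inside 419.2–66 Ma: Devonian (419.2–358.9), Carboniferous (358.9–298.9), Permian (298.9–251.902), Triassic (251.902–201.4), Jurassic (201.4–145), Cretaceous (145–66).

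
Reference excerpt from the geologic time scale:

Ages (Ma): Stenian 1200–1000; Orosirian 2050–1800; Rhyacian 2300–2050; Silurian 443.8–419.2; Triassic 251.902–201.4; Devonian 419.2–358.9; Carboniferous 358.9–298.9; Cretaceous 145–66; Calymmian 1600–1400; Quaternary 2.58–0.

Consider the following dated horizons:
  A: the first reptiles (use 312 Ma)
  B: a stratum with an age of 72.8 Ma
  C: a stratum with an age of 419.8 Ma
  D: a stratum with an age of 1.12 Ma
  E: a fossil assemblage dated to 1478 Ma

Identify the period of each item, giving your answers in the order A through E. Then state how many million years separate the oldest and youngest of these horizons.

A — Carboniferous; B — Cretaceous; C — Silurian; D — Quaternary; E — Calymmian; span 1476.88 million years

A: 312 Ma lies in 358.9–298.9 Ma, so Carboniferous.
B: 72.8 Ma lies in 145–66 Ma, so Cretaceous.
C: 419.8 Ma lies in 443.8–419.2 Ma, so Silurian.
D: 1.12 Ma lies in 2.58–0 Ma, so Quaternary.
E: 1478 Ma lies in 1600–1400 Ma, so Calymmian.
Oldest = 1478 Ma, youngest = 1.12 Ma → span 1476.88 Myr.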